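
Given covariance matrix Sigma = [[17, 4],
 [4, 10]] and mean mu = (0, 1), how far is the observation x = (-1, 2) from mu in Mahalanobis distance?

Step 1 — centre the observation: (x - mu) = (-1, 1).

Step 2 — invert Sigma. det(Sigma) = 17·10 - (4)² = 154.
  Sigma^{-1} = (1/det) · [[d, -b], [-b, a]] = [[0.0649, -0.026],
 [-0.026, 0.1104]].

Step 3 — form the quadratic (x - mu)^T · Sigma^{-1} · (x - mu):
  Sigma^{-1} · (x - mu) = (-0.0909, 0.1364).
  (x - mu)^T · [Sigma^{-1} · (x - mu)] = (-1)·(-0.0909) + (1)·(0.1364) = 0.2273.

Step 4 — take square root: d = √(0.2273) ≈ 0.4767.

d(x, mu) = √(0.2273) ≈ 0.4767


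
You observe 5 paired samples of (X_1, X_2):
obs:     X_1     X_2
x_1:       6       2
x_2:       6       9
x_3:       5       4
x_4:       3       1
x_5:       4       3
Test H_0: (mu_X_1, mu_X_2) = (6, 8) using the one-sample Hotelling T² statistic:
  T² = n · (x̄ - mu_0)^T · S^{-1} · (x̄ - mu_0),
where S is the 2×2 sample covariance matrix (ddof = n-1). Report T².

Step 1 — sample mean vector:
  mean(X_1) = (6 + 6 + 5 + 3 + 4) / 5 = 24/5 = 4.8
  mean(X_2) = (2 + 9 + 4 + 1 + 3) / 5 = 19/5 = 3.8
  x̄ = (4.8, 3.8),  deviation x̄ - mu_0 = (4.8, 3.8) - (6, 8) = (-1.2, -4.2).

Step 2 — sample covariance matrix, S[i,j] = (1/(n-1)) · Σ_k (x_{k,i} - mean_i) · (x_{k,j} - mean_j), divisor n-1 = 4:
  S[X_1,X_1] = ((1.2)·(1.2) + (1.2)·(1.2) + (0.2)·(0.2) + (-1.8)·(-1.8) + (-0.8)·(-0.8)) / 4 = 6.8/4 = 1.7
  S[X_1,X_2] = ((1.2)·(-1.8) + (1.2)·(5.2) + (0.2)·(0.2) + (-1.8)·(-2.8) + (-0.8)·(-0.8)) / 4 = 9.8/4 = 2.45
  S[X_2,X_2] = ((-1.8)·(-1.8) + (5.2)·(5.2) + (0.2)·(0.2) + (-2.8)·(-2.8) + (-0.8)·(-0.8)) / 4 = 38.8/4 = 9.7
  S = [[1.7, 2.45],
 [2.45, 9.7]].

Step 3 — invert S. det(S) = 1.7·9.7 - (2.45)² = 10.4875.
  S^{-1} = (1/det) · [[d, -b], [-b, a]] = [[0.9249, -0.2336],
 [-0.2336, 0.1621]].

Step 4 — quadratic form (x̄ - mu_0)^T · S^{-1} · (x̄ - mu_0):
  S^{-1} · (x̄ - mu_0) = (-0.1287, -0.4005),
  (x̄ - mu_0)^T · [...] = (-1.2)·(-0.1287) + (-4.2)·(-0.4005) = 1.8365.

Step 5 — scale by n: T² = 5 · 1.8365 = 9.1824.

T² ≈ 9.1824


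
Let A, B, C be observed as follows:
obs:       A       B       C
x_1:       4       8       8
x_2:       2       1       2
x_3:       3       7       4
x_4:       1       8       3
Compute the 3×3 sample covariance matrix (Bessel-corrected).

Step 1 — column means:
  mean(A) = (4 + 2 + 3 + 1) / 4 = 10/4 = 2.5
  mean(B) = (8 + 1 + 7 + 8) / 4 = 24/4 = 6
  mean(C) = (8 + 2 + 4 + 3) / 4 = 17/4 = 4.25

Step 2 — sample covariance S[i,j] = (1/(n-1)) · Σ_k (x_{k,i} - mean_i) · (x_{k,j} - mean_j), with n-1 = 3.
  S[A,A] = ((1.5)·(1.5) + (-0.5)·(-0.5) + (0.5)·(0.5) + (-1.5)·(-1.5)) / 3 = 5/3 = 1.6667
  S[A,B] = ((1.5)·(2) + (-0.5)·(-5) + (0.5)·(1) + (-1.5)·(2)) / 3 = 3/3 = 1
  S[A,C] = ((1.5)·(3.75) + (-0.5)·(-2.25) + (0.5)·(-0.25) + (-1.5)·(-1.25)) / 3 = 8.5/3 = 2.8333
  S[B,B] = ((2)·(2) + (-5)·(-5) + (1)·(1) + (2)·(2)) / 3 = 34/3 = 11.3333
  S[B,C] = ((2)·(3.75) + (-5)·(-2.25) + (1)·(-0.25) + (2)·(-1.25)) / 3 = 16/3 = 5.3333
  S[C,C] = ((3.75)·(3.75) + (-2.25)·(-2.25) + (-0.25)·(-0.25) + (-1.25)·(-1.25)) / 3 = 20.75/3 = 6.9167

S is symmetric (S[j,i] = S[i,j]). Assembling:

S = [[1.6667, 1, 2.8333],
 [1, 11.3333, 5.3333],
 [2.8333, 5.3333, 6.9167]]


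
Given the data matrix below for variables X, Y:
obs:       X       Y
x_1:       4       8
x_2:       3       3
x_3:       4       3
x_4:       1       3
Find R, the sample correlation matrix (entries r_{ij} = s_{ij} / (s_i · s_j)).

Step 1 — column means:
  mean(X) = (4 + 3 + 4 + 1) / 4 = 12/4 = 3
  mean(Y) = (8 + 3 + 3 + 3) / 4 = 17/4 = 4.25

Step 2 — sample variances and covariances s[i,j] = (1/(n-1)) · Σ_k (x_{k,i} - mean_i) · (x_{k,j} - mean_j), with n-1 = 3:
  s[X,X] = ((1)·(1) + (0)·(0) + (1)·(1) + (-2)·(-2)) / 3 = 6/3 = 2
  s[X,Y] = ((1)·(3.75) + (0)·(-1.25) + (1)·(-1.25) + (-2)·(-1.25)) / 3 = 5/3 = 1.6667
  s[Y,Y] = ((3.75)·(3.75) + (-1.25)·(-1.25) + (-1.25)·(-1.25) + (-1.25)·(-1.25)) / 3 = 18.75/3 = 6.25
  Sample standard deviations s_i = √(s[i,i]):
  s(X) = √(2) = 1.4142
  s(Y) = √(6.25) = 2.5

Step 3 — r_{ij} = s_{ij} / (s_i · s_j):
  r[X,X] = 1 (diagonal).
  r[X,Y] = 1.6667 / (1.4142 · 2.5) = 1.6667 / 3.5355 = 0.4714
  r[Y,Y] = 1 (diagonal).

R is symmetric with unit diagonal. Assembling:

R = [[1, 0.4714],
 [0.4714, 1]]


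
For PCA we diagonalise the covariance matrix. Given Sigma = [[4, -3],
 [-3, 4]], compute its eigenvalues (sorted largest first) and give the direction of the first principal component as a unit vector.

Step 1 — characteristic polynomial of 2×2 Sigma:
  det(Sigma - λI) = λ² - trace · λ + det = 0.
  trace = 4 + 4 = 8, det = 4·4 - (-3)² = 7.
Step 2 — discriminant:
  Δ = trace² - 4·det = 64 - 28 = 36.
Step 3 — eigenvalues:
  λ = (trace ± √Δ)/2 = (8 ± 6)/2,
  λ_1 = 7,  λ_2 = 1.

Step 4 — unit eigenvector for λ_1: solve (Sigma - λ_1 I)v = 0. First row:
  (4 - 7)·v_x + (-3)·v_y = 0, i.e. (-3)·v_x + (-3)·v_y = 0,
  so v ∝ (b, λ_1 - a) = (-3, 3); multiply by -1 so the first entry is positive: u = (3, -3).
  ||u|| = √((3)² + (-3)²) = √(18) ≈ 4.2426,
  v_1 = u/||u|| ≈ (0.7071, -0.7071) (||v_1|| = 1).

λ_1 = 7,  λ_2 = 1;  v_1 ≈ (0.7071, -0.7071)


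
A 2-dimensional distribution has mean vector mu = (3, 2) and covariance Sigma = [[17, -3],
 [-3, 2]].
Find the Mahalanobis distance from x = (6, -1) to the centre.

Step 1 — centre the observation: (x - mu) = (3, -3).

Step 2 — invert Sigma. det(Sigma) = 17·2 - (-3)² = 25.
  Sigma^{-1} = (1/det) · [[d, -b], [-b, a]] = [[0.08, 0.12],
 [0.12, 0.68]].

Step 3 — form the quadratic (x - mu)^T · Sigma^{-1} · (x - mu):
  Sigma^{-1} · (x - mu) = (-0.12, -1.68).
  (x - mu)^T · [Sigma^{-1} · (x - mu)] = (3)·(-0.12) + (-3)·(-1.68) = 4.68.

Step 4 — take square root: d = √(4.68) ≈ 2.1633.

d(x, mu) = √(4.68) ≈ 2.1633


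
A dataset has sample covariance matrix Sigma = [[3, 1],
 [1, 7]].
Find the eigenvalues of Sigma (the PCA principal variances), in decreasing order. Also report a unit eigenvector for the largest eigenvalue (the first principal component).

Step 1 — characteristic polynomial of 2×2 Sigma:
  det(Sigma - λI) = λ² - trace · λ + det = 0.
  trace = 3 + 7 = 10, det = 3·7 - (1)² = 20.
Step 2 — discriminant:
  Δ = trace² - 4·det = 100 - 80 = 20.
Step 3 — eigenvalues:
  λ = (trace ± √Δ)/2 = (10 ± 4.4721)/2,
  λ_1 = 7.2361,  λ_2 = 2.7639.

Step 4 — unit eigenvector for λ_1: solve (Sigma - λ_1 I)v = 0. First row:
  (3 - 7.2361)·v_x + (1)·v_y = 0, i.e. (-4.2361)·v_x + (1)·v_y = 0,
  so v ∝ (b, λ_1 - a) = (1, 4.2361) = u.
  ||u|| = √((1)² + (4.2361)²) = √(18.9443) ≈ 4.3525,
  v_1 = u/||u|| ≈ (0.2298, 0.9732) (||v_1|| = 1).

λ_1 = 7.2361,  λ_2 = 2.7639;  v_1 ≈ (0.2298, 0.9732)


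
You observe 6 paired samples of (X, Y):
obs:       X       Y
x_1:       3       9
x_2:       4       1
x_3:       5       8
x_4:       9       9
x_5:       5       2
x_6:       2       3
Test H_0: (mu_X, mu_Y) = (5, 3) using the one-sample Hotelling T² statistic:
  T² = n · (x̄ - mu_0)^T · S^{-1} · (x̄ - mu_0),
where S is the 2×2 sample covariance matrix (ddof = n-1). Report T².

Step 1 — sample mean vector:
  mean(X) = (3 + 4 + 5 + 9 + 5 + 2) / 6 = 28/6 = 4.6667
  mean(Y) = (9 + 1 + 8 + 9 + 2 + 3) / 6 = 32/6 = 5.3333
  x̄ = (4.6667, 5.3333),  deviation x̄ - mu_0 = (4.6667, 5.3333) - (5, 3) = (-0.3333, 2.3333).

Step 2 — sample covariance matrix, S[i,j] = (1/(n-1)) · Σ_k (x_{k,i} - mean_i) · (x_{k,j} - mean_j), divisor n-1 = 5:
  S[X,X] = ((-1.6667)·(-1.6667) + (-0.6667)·(-0.6667) + (0.3333)·(0.3333) + (4.3333)·(4.3333) + (0.3333)·(0.3333) + (-2.6667)·(-2.6667)) / 5 = 29.3333/5 = 5.8667
  S[X,Y] = ((-1.6667)·(3.6667) + (-0.6667)·(-4.3333) + (0.3333)·(2.6667) + (4.3333)·(3.6667) + (0.3333)·(-3.3333) + (-2.6667)·(-2.3333)) / 5 = 18.6667/5 = 3.7333
  S[Y,Y] = ((3.6667)·(3.6667) + (-4.3333)·(-4.3333) + (2.6667)·(2.6667) + (3.6667)·(3.6667) + (-3.3333)·(-3.3333) + (-2.3333)·(-2.3333)) / 5 = 69.3333/5 = 13.8667
  S = [[5.8667, 3.7333],
 [3.7333, 13.8667]].

Step 3 — invert S. det(S) = 5.8667·13.8667 - (3.7333)² = 67.4133.
  S^{-1} = (1/det) · [[d, -b], [-b, a]] = [[0.2057, -0.0554],
 [-0.0554, 0.087]].

Step 4 — quadratic form (x̄ - mu_0)^T · S^{-1} · (x̄ - mu_0):
  S^{-1} · (x̄ - mu_0) = (-0.1978, 0.2215),
  (x̄ - mu_0)^T · [...] = (-0.3333)·(-0.1978) + (2.3333)·(0.2215) = 0.5828.

Step 5 — scale by n: T² = 6 · 0.5828 = 3.4968.

T² ≈ 3.4968


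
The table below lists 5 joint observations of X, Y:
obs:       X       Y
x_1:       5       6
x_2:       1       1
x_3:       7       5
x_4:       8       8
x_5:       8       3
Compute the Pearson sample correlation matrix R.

Step 1 — column means:
  mean(X) = (5 + 1 + 7 + 8 + 8) / 5 = 29/5 = 5.8
  mean(Y) = (6 + 1 + 5 + 8 + 3) / 5 = 23/5 = 4.6

Step 2 — sample variances and covariances s[i,j] = (1/(n-1)) · Σ_k (x_{k,i} - mean_i) · (x_{k,j} - mean_j), with n-1 = 4:
  s[X,X] = ((-0.8)·(-0.8) + (-4.8)·(-4.8) + (1.2)·(1.2) + (2.2)·(2.2) + (2.2)·(2.2)) / 4 = 34.8/4 = 8.7
  s[X,Y] = ((-0.8)·(1.4) + (-4.8)·(-3.6) + (1.2)·(0.4) + (2.2)·(3.4) + (2.2)·(-1.6)) / 4 = 20.6/4 = 5.15
  s[Y,Y] = ((1.4)·(1.4) + (-3.6)·(-3.6) + (0.4)·(0.4) + (3.4)·(3.4) + (-1.6)·(-1.6)) / 4 = 29.2/4 = 7.3
  Sample standard deviations s_i = √(s[i,i]):
  s(X) = √(8.7) = 2.9496
  s(Y) = √(7.3) = 2.7019

Step 3 — r_{ij} = s_{ij} / (s_i · s_j):
  r[X,X] = 1 (diagonal).
  r[X,Y] = 5.15 / (2.9496 · 2.7019) = 5.15 / 7.9693 = 0.6462
  r[Y,Y] = 1 (diagonal).

R is symmetric with unit diagonal. Assembling:

R = [[1, 0.6462],
 [0.6462, 1]]


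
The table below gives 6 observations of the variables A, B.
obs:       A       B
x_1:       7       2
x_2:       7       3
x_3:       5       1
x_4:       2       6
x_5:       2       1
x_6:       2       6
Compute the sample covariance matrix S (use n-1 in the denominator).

Step 1 — column means:
  mean(A) = (7 + 7 + 5 + 2 + 2 + 2) / 6 = 25/6 = 4.1667
  mean(B) = (2 + 3 + 1 + 6 + 1 + 6) / 6 = 19/6 = 3.1667

Step 2 — sample covariance S[i,j] = (1/(n-1)) · Σ_k (x_{k,i} - mean_i) · (x_{k,j} - mean_j), with n-1 = 5.
  S[A,A] = ((2.8333)·(2.8333) + (2.8333)·(2.8333) + (0.8333)·(0.8333) + (-2.1667)·(-2.1667) + (-2.1667)·(-2.1667) + (-2.1667)·(-2.1667)) / 5 = 30.8333/5 = 6.1667
  S[A,B] = ((2.8333)·(-1.1667) + (2.8333)·(-0.1667) + (0.8333)·(-2.1667) + (-2.1667)·(2.8333) + (-2.1667)·(-2.1667) + (-2.1667)·(2.8333)) / 5 = -13.1667/5 = -2.6333
  S[B,B] = ((-1.1667)·(-1.1667) + (-0.1667)·(-0.1667) + (-2.1667)·(-2.1667) + (2.8333)·(2.8333) + (-2.1667)·(-2.1667) + (2.8333)·(2.8333)) / 5 = 26.8333/5 = 5.3667

S is symmetric (S[j,i] = S[i,j]). Assembling:

S = [[6.1667, -2.6333],
 [-2.6333, 5.3667]]


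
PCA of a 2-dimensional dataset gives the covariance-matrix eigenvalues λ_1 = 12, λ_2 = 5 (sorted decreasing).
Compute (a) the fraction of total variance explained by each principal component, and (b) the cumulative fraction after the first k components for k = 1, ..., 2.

Step 1 — total variance = trace(Sigma) = Σ λ_i = 12 + 5 = 17.

Step 2 — fraction explained by component i = λ_i / Σ λ:
  PC1: 12/17 = 0.7059
  PC2: 5/17 = 0.2941

Step 3 — cumulative fraction after k components = (λ_1 + ... + λ_k) / Σ λ:
  k = 1: 12/17 = 0.7059
  k = 2: (12 + 5)/17 = 17/17 = 1

Summary (fraction, with percent):

explained: PC1 0.7059 (70.59%), PC2 0.2941 (29.41%);  cumulative: 0.7059, 1


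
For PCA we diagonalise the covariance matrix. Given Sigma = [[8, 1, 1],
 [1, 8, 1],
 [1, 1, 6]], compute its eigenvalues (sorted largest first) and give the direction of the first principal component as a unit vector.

Step 1 — characteristic polynomial p(λ) = det(λI - Sigma) = λ³ - tr·λ² + c_1·λ - det, where tr = trace, c_1 = sum of the principal 2×2 minors, det = det(Sigma):
  tr = 8 + 8 + 6 = 22,
  c_1 = (8·8 - (1)²) + (8·6 - (1)²) + (8·6 - (1)²) = 63 + 47 + 47 = 157,
  det = 8·(8·6 - (1)²) - (1)·((1)·6 - (1)·(1)) + (1)·((1)·(1) - 8·(1)) = 8·(47) - (1)·(5) + (1)·(-7) = 364.
  So p(λ) = λ³ - 22λ² + 157λ - 364.
Step 2 — look for an integer root (rational root theorem: any rational root is an integer divisor of 364). Testing λ = 7:
  p(7) = 343 - 1078 + 1099 - 364 = 0  ✓
  Dividing out (λ - 7): p(λ) = (λ - 7)(λ² - 15λ + 52).
Step 3 — remaining eigenvalues from the quadratic λ² - 15λ + 52 = 0:
  Δ = 15² - 4·52 = 225 - 208 = 17,  λ = (15 ± √17)/2 = (15 ± 4.1231)/2 ≈ 9.5616 or 5.4384.
  Sorted: λ_1 = 9.5616,  λ_2 = 7,  λ_3 = 5.4384  (check: sum = 22 = tr ✓).

Step 4 — unit eigenvector for λ_1 ≈ 9.5616: v spans the null space of (Sigma - λ_1 I), whose rows are
  r_1 = (-1.5616, 1, 1),  r_2 = (1, -1.5616, 1),  r_3 = (1, 1, -3.5616).
  v is orthogonal to every row, so take v ∝ r_1 × r_2 = ((1)·(1) - (1)·(-1.5616), (1)·(1) - (-1.5616)·(1), (-1.5616)·(-1.5616) - (1)·(1)) ≈ (2.5616, 2.5616, 1.4384).
  Let u = (2.5616, 2.5616, 1.4384).
  ||u|| = √((2.5616)² + (2.5616)² + (1.4384)²) = √(15.1922) ≈ 3.8977,  v_1 = u/||u|| ≈ (0.6572, 0.6572, 0.369) (||v_1|| = 1).

λ_1 = 9.5616,  λ_2 = 7,  λ_3 = 5.4384;  v_1 ≈ (0.6572, 0.6572, 0.369)


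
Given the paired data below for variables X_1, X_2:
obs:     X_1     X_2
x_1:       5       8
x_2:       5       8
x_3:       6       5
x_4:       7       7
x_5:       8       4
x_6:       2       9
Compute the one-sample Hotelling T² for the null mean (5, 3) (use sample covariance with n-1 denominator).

Step 1 — sample mean vector:
  mean(X_1) = (5 + 5 + 6 + 7 + 8 + 2) / 6 = 33/6 = 5.5
  mean(X_2) = (8 + 8 + 5 + 7 + 4 + 9) / 6 = 41/6 = 6.8333
  x̄ = (5.5, 6.8333),  deviation x̄ - mu_0 = (5.5, 6.8333) - (5, 3) = (0.5, 3.8333).

Step 2 — sample covariance matrix, S[i,j] = (1/(n-1)) · Σ_k (x_{k,i} - mean_i) · (x_{k,j} - mean_j), divisor n-1 = 5:
  S[X_1,X_1] = ((-0.5)·(-0.5) + (-0.5)·(-0.5) + (0.5)·(0.5) + (1.5)·(1.5) + (2.5)·(2.5) + (-3.5)·(-3.5)) / 5 = 21.5/5 = 4.3
  S[X_1,X_2] = ((-0.5)·(1.1667) + (-0.5)·(1.1667) + (0.5)·(-1.8333) + (1.5)·(0.1667) + (2.5)·(-2.8333) + (-3.5)·(2.1667)) / 5 = -16.5/5 = -3.3
  S[X_2,X_2] = ((1.1667)·(1.1667) + (1.1667)·(1.1667) + (-1.8333)·(-1.8333) + (0.1667)·(0.1667) + (-2.8333)·(-2.8333) + (2.1667)·(2.1667)) / 5 = 18.8333/5 = 3.7667
  S = [[4.3, -3.3],
 [-3.3, 3.7667]].

Step 3 — invert S. det(S) = 4.3·3.7667 - (-3.3)² = 5.3067.
  S^{-1} = (1/det) · [[d, -b], [-b, a]] = [[0.7098, 0.6219],
 [0.6219, 0.8103]].

Step 4 — quadratic form (x̄ - mu_0)^T · S^{-1} · (x̄ - mu_0):
  S^{-1} · (x̄ - mu_0) = (2.7387, 3.4171),
  (x̄ - mu_0)^T · [...] = (0.5)·(2.7387) + (3.8333)·(3.4171) = 14.4682.

Step 5 — scale by n: T² = 6 · 14.4682 = 86.809.

T² ≈ 86.809


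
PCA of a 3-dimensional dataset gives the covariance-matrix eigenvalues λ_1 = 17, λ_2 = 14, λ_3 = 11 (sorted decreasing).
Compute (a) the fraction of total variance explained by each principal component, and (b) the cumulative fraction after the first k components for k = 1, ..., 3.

Step 1 — total variance = trace(Sigma) = Σ λ_i = 17 + 14 + 11 = 42.

Step 2 — fraction explained by component i = λ_i / Σ λ:
  PC1: 17/42 = 0.4048
  PC2: 14/42 = 0.3333
  PC3: 11/42 = 0.2619

Step 3 — cumulative fraction after k components = (λ_1 + ... + λ_k) / Σ λ:
  k = 1: 17/42 = 0.4048
  k = 2: (17 + 14)/42 = 31/42 = 0.7381
  k = 3: (17 + 14 + 11)/42 = 42/42 = 1

Summary (fraction, with percent):

explained: PC1 0.4048 (40.48%), PC2 0.3333 (33.33%), PC3 0.2619 (26.19%);  cumulative: 0.4048, 0.7381, 1


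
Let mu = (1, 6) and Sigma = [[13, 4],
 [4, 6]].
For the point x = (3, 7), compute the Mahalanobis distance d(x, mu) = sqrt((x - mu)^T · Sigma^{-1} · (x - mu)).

Step 1 — centre the observation: (x - mu) = (2, 1).

Step 2 — invert Sigma. det(Sigma) = 13·6 - (4)² = 62.
  Sigma^{-1} = (1/det) · [[d, -b], [-b, a]] = [[0.0968, -0.0645],
 [-0.0645, 0.2097]].

Step 3 — form the quadratic (x - mu)^T · Sigma^{-1} · (x - mu):
  Sigma^{-1} · (x - mu) = (0.129, 0.0806).
  (x - mu)^T · [Sigma^{-1} · (x - mu)] = (2)·(0.129) + (1)·(0.0806) = 0.3387.

Step 4 — take square root: d = √(0.3387) ≈ 0.582.

d(x, mu) = √(0.3387) ≈ 0.582


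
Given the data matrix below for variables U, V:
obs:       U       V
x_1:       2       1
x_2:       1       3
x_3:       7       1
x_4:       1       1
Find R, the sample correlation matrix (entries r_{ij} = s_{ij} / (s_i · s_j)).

Step 1 — column means:
  mean(U) = (2 + 1 + 7 + 1) / 4 = 11/4 = 2.75
  mean(V) = (1 + 3 + 1 + 1) / 4 = 6/4 = 1.5

Step 2 — sample variances and covariances s[i,j] = (1/(n-1)) · Σ_k (x_{k,i} - mean_i) · (x_{k,j} - mean_j), with n-1 = 3:
  s[U,U] = ((-0.75)·(-0.75) + (-1.75)·(-1.75) + (4.25)·(4.25) + (-1.75)·(-1.75)) / 3 = 24.75/3 = 8.25
  s[U,V] = ((-0.75)·(-0.5) + (-1.75)·(1.5) + (4.25)·(-0.5) + (-1.75)·(-0.5)) / 3 = -3.5/3 = -1.1667
  s[V,V] = ((-0.5)·(-0.5) + (1.5)·(1.5) + (-0.5)·(-0.5) + (-0.5)·(-0.5)) / 3 = 3/3 = 1
  Sample standard deviations s_i = √(s[i,i]):
  s(U) = √(8.25) = 2.8723
  s(V) = √(1) = 1

Step 3 — r_{ij} = s_{ij} / (s_i · s_j):
  r[U,U] = 1 (diagonal).
  r[U,V] = -1.1667 / (2.8723 · 1) = -1.1667 / 2.8723 = -0.4062
  r[V,V] = 1 (diagonal).

R is symmetric with unit diagonal. Assembling:

R = [[1, -0.4062],
 [-0.4062, 1]]


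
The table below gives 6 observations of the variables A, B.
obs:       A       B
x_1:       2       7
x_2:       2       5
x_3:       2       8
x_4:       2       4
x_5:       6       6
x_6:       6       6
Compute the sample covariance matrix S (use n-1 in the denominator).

Step 1 — column means:
  mean(A) = (2 + 2 + 2 + 2 + 6 + 6) / 6 = 20/6 = 3.3333
  mean(B) = (7 + 5 + 8 + 4 + 6 + 6) / 6 = 36/6 = 6

Step 2 — sample covariance S[i,j] = (1/(n-1)) · Σ_k (x_{k,i} - mean_i) · (x_{k,j} - mean_j), with n-1 = 5.
  S[A,A] = ((-1.3333)·(-1.3333) + (-1.3333)·(-1.3333) + (-1.3333)·(-1.3333) + (-1.3333)·(-1.3333) + (2.6667)·(2.6667) + (2.6667)·(2.6667)) / 5 = 21.3333/5 = 4.2667
  S[A,B] = ((-1.3333)·(1) + (-1.3333)·(-1) + (-1.3333)·(2) + (-1.3333)·(-2) + (2.6667)·(0) + (2.6667)·(0)) / 5 = 0/5 = 0
  S[B,B] = ((1)·(1) + (-1)·(-1) + (2)·(2) + (-2)·(-2) + (0)·(0) + (0)·(0)) / 5 = 10/5 = 2

S is symmetric (S[j,i] = S[i,j]). Assembling:

S = [[4.2667, 0],
 [0, 2]]


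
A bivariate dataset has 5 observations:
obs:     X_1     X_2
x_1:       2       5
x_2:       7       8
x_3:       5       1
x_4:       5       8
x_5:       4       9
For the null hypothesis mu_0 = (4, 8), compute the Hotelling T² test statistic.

Step 1 — sample mean vector:
  mean(X_1) = (2 + 7 + 5 + 5 + 4) / 5 = 23/5 = 4.6
  mean(X_2) = (5 + 8 + 1 + 8 + 9) / 5 = 31/5 = 6.2
  x̄ = (4.6, 6.2),  deviation x̄ - mu_0 = (4.6, 6.2) - (4, 8) = (0.6, -1.8).

Step 2 — sample covariance matrix, S[i,j] = (1/(n-1)) · Σ_k (x_{k,i} - mean_i) · (x_{k,j} - mean_j), divisor n-1 = 4:
  S[X_1,X_1] = ((-2.6)·(-2.6) + (2.4)·(2.4) + (0.4)·(0.4) + (0.4)·(0.4) + (-0.6)·(-0.6)) / 4 = 13.2/4 = 3.3
  S[X_1,X_2] = ((-2.6)·(-1.2) + (2.4)·(1.8) + (0.4)·(-5.2) + (0.4)·(1.8) + (-0.6)·(2.8)) / 4 = 4.4/4 = 1.1
  S[X_2,X_2] = ((-1.2)·(-1.2) + (1.8)·(1.8) + (-5.2)·(-5.2) + (1.8)·(1.8) + (2.8)·(2.8)) / 4 = 42.8/4 = 10.7
  S = [[3.3, 1.1],
 [1.1, 10.7]].

Step 3 — invert S. det(S) = 3.3·10.7 - (1.1)² = 34.1.
  S^{-1} = (1/det) · [[d, -b], [-b, a]] = [[0.3138, -0.0323],
 [-0.0323, 0.0968]].

Step 4 — quadratic form (x̄ - mu_0)^T · S^{-1} · (x̄ - mu_0):
  S^{-1} · (x̄ - mu_0) = (0.2463, -0.1935),
  (x̄ - mu_0)^T · [...] = (0.6)·(0.2463) + (-1.8)·(-0.1935) = 0.4962.

Step 5 — scale by n: T² = 5 · 0.4962 = 2.4809.

T² ≈ 2.4809


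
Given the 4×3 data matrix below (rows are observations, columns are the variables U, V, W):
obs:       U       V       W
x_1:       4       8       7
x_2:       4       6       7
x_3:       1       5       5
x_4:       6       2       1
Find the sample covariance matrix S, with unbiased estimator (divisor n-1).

Step 1 — column means:
  mean(U) = (4 + 4 + 1 + 6) / 4 = 15/4 = 3.75
  mean(V) = (8 + 6 + 5 + 2) / 4 = 21/4 = 5.25
  mean(W) = (7 + 7 + 5 + 1) / 4 = 20/4 = 5

Step 2 — sample covariance S[i,j] = (1/(n-1)) · Σ_k (x_{k,i} - mean_i) · (x_{k,j} - mean_j), with n-1 = 3.
  S[U,U] = ((0.25)·(0.25) + (0.25)·(0.25) + (-2.75)·(-2.75) + (2.25)·(2.25)) / 3 = 12.75/3 = 4.25
  S[U,V] = ((0.25)·(2.75) + (0.25)·(0.75) + (-2.75)·(-0.25) + (2.25)·(-3.25)) / 3 = -5.75/3 = -1.9167
  S[U,W] = ((0.25)·(2) + (0.25)·(2) + (-2.75)·(0) + (2.25)·(-4)) / 3 = -8/3 = -2.6667
  S[V,V] = ((2.75)·(2.75) + (0.75)·(0.75) + (-0.25)·(-0.25) + (-3.25)·(-3.25)) / 3 = 18.75/3 = 6.25
  S[V,W] = ((2.75)·(2) + (0.75)·(2) + (-0.25)·(0) + (-3.25)·(-4)) / 3 = 20/3 = 6.6667
  S[W,W] = ((2)·(2) + (2)·(2) + (0)·(0) + (-4)·(-4)) / 3 = 24/3 = 8

S is symmetric (S[j,i] = S[i,j]). Assembling:

S = [[4.25, -1.9167, -2.6667],
 [-1.9167, 6.25, 6.6667],
 [-2.6667, 6.6667, 8]]


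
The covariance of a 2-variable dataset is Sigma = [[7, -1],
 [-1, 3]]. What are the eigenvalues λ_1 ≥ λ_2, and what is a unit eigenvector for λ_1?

Step 1 — characteristic polynomial of 2×2 Sigma:
  det(Sigma - λI) = λ² - trace · λ + det = 0.
  trace = 7 + 3 = 10, det = 7·3 - (-1)² = 20.
Step 2 — discriminant:
  Δ = trace² - 4·det = 100 - 80 = 20.
Step 3 — eigenvalues:
  λ = (trace ± √Δ)/2 = (10 ± 4.4721)/2,
  λ_1 = 7.2361,  λ_2 = 2.7639.

Step 4 — unit eigenvector for λ_1: solve (Sigma - λ_1 I)v = 0. First row:
  (7 - 7.2361)·v_x + (-1)·v_y = 0, i.e. (-0.2361)·v_x + (-1)·v_y = 0,
  so v ∝ (b, λ_1 - a) = (-1, 0.2361); multiply by -1 so the first entry is positive: u = (1, -0.2361).
  ||u|| = √((1)² + (-0.2361)²) = √(1.0557) ≈ 1.0275,
  v_1 = u/||u|| ≈ (0.9732, -0.2298) (||v_1|| = 1).

λ_1 = 7.2361,  λ_2 = 2.7639;  v_1 ≈ (0.9732, -0.2298)


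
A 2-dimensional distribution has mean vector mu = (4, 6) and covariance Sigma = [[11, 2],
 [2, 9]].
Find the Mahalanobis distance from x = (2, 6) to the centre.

Step 1 — centre the observation: (x - mu) = (-2, 0).

Step 2 — invert Sigma. det(Sigma) = 11·9 - (2)² = 95.
  Sigma^{-1} = (1/det) · [[d, -b], [-b, a]] = [[0.0947, -0.0211],
 [-0.0211, 0.1158]].

Step 3 — form the quadratic (x - mu)^T · Sigma^{-1} · (x - mu):
  Sigma^{-1} · (x - mu) = (-0.1895, 0.0421).
  (x - mu)^T · [Sigma^{-1} · (x - mu)] = (-2)·(-0.1895) + (0)·(0.0421) = 0.3789.

Step 4 — take square root: d = √(0.3789) ≈ 0.6156.

d(x, mu) = √(0.3789) ≈ 0.6156


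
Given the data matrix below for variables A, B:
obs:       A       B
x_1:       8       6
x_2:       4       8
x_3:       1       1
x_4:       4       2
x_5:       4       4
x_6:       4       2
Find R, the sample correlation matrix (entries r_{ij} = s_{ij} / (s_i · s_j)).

Step 1 — column means:
  mean(A) = (8 + 4 + 1 + 4 + 4 + 4) / 6 = 25/6 = 4.1667
  mean(B) = (6 + 8 + 1 + 2 + 4 + 2) / 6 = 23/6 = 3.8333

Step 2 — sample variances and covariances s[i,j] = (1/(n-1)) · Σ_k (x_{k,i} - mean_i) · (x_{k,j} - mean_j), with n-1 = 5:
  s[A,A] = ((3.8333)·(3.8333) + (-0.1667)·(-0.1667) + (-3.1667)·(-3.1667) + (-0.1667)·(-0.1667) + (-0.1667)·(-0.1667) + (-0.1667)·(-0.1667)) / 5 = 24.8333/5 = 4.9667
  s[A,B] = ((3.8333)·(2.1667) + (-0.1667)·(4.1667) + (-3.1667)·(-2.8333) + (-0.1667)·(-1.8333) + (-0.1667)·(0.1667) + (-0.1667)·(-1.8333)) / 5 = 17.1667/5 = 3.4333
  s[B,B] = ((2.1667)·(2.1667) + (4.1667)·(4.1667) + (-2.8333)·(-2.8333) + (-1.8333)·(-1.8333) + (0.1667)·(0.1667) + (-1.8333)·(-1.8333)) / 5 = 36.8333/5 = 7.3667
  Sample standard deviations s_i = √(s[i,i]):
  s(A) = √(4.9667) = 2.2286
  s(B) = √(7.3667) = 2.7142

Step 3 — r_{ij} = s_{ij} / (s_i · s_j):
  r[A,A] = 1 (diagonal).
  r[A,B] = 3.4333 / (2.2286 · 2.7142) = 3.4333 / 6.0488 = 0.5676
  r[B,B] = 1 (diagonal).

R is symmetric with unit diagonal. Assembling:

R = [[1, 0.5676],
 [0.5676, 1]]


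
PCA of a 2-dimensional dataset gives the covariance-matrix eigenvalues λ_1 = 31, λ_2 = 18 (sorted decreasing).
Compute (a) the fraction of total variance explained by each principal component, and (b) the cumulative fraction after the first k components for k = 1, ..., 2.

Step 1 — total variance = trace(Sigma) = Σ λ_i = 31 + 18 = 49.

Step 2 — fraction explained by component i = λ_i / Σ λ:
  PC1: 31/49 = 0.6327
  PC2: 18/49 = 0.3673

Step 3 — cumulative fraction after k components = (λ_1 + ... + λ_k) / Σ λ:
  k = 1: 31/49 = 0.6327
  k = 2: (31 + 18)/49 = 49/49 = 1

Summary (fraction, with percent):

explained: PC1 0.6327 (63.27%), PC2 0.3673 (36.73%);  cumulative: 0.6327, 1


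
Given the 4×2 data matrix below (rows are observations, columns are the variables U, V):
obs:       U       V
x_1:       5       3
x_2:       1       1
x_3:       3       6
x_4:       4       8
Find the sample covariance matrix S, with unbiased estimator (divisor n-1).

Step 1 — column means:
  mean(U) = (5 + 1 + 3 + 4) / 4 = 13/4 = 3.25
  mean(V) = (3 + 1 + 6 + 8) / 4 = 18/4 = 4.5

Step 2 — sample covariance S[i,j] = (1/(n-1)) · Σ_k (x_{k,i} - mean_i) · (x_{k,j} - mean_j), with n-1 = 3.
  S[U,U] = ((1.75)·(1.75) + (-2.25)·(-2.25) + (-0.25)·(-0.25) + (0.75)·(0.75)) / 3 = 8.75/3 = 2.9167
  S[U,V] = ((1.75)·(-1.5) + (-2.25)·(-3.5) + (-0.25)·(1.5) + (0.75)·(3.5)) / 3 = 7.5/3 = 2.5
  S[V,V] = ((-1.5)·(-1.5) + (-3.5)·(-3.5) + (1.5)·(1.5) + (3.5)·(3.5)) / 3 = 29/3 = 9.6667

S is symmetric (S[j,i] = S[i,j]). Assembling:

S = [[2.9167, 2.5],
 [2.5, 9.6667]]


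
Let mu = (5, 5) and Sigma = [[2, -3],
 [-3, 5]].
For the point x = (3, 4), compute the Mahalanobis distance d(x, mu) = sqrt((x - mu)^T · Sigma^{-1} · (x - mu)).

Step 1 — centre the observation: (x - mu) = (-2, -1).

Step 2 — invert Sigma. det(Sigma) = 2·5 - (-3)² = 1.
  Sigma^{-1} = (1/det) · [[d, -b], [-b, a]] = [[5, 3],
 [3, 2]].

Step 3 — form the quadratic (x - mu)^T · Sigma^{-1} · (x - mu):
  Sigma^{-1} · (x - mu) = (-13, -8).
  (x - mu)^T · [Sigma^{-1} · (x - mu)] = (-2)·(-13) + (-1)·(-8) = 34.

Step 4 — take square root: d = √(34) ≈ 5.831.

d(x, mu) = √(34) ≈ 5.831


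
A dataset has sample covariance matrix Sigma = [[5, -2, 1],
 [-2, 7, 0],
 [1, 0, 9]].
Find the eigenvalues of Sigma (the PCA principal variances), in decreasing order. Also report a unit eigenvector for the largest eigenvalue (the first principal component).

Step 1 — characteristic polynomial p(λ) = det(λI - Sigma) = λ³ - tr·λ² + c_1·λ - det, where tr = trace, c_1 = sum of the principal 2×2 minors, det = det(Sigma):
  tr = 5 + 7 + 9 = 21,
  c_1 = (5·7 - (-2)²) + (5·9 - (1)²) + (7·9 - (0)²) = 31 + 44 + 63 = 138,
  det = 5·(7·9 - (0)²) - (-2)·((-2)·9 - (0)·(1)) + (1)·((-2)·(0) - 7·(1)) = 5·(63) - (-2)·(-18) + (1)·(-7) = 272.
  So p(λ) = λ³ - 21λ² + 138λ - 272.
Step 2 — look for an integer root (rational root theorem: any rational root is an integer divisor of 272). Testing λ = 8:
  p(8) = 512 - 1344 + 1104 - 272 = 0  ✓
  Dividing out (λ - 8): p(λ) = (λ - 8)(λ² - 13λ + 34).
Step 3 — remaining eigenvalues from the quadratic λ² - 13λ + 34 = 0:
  Δ = 13² - 4·34 = 169 - 136 = 33,  λ = (13 ± √33)/2 = (13 ± 5.7446)/2 ≈ 9.3723 or 3.6277.
  Sorted: λ_1 = 9.3723,  λ_2 = 8,  λ_3 = 3.6277  (check: sum = 21 = tr ✓).

Step 4 — unit eigenvector for λ_1 ≈ 9.3723: v spans the null space of (Sigma - λ_1 I), whose rows are
  r_1 = (-4.3723, -2, 1),  r_2 = (-2, -2.3723, 0),  r_3 = (1, 0, -0.3723).
  v is orthogonal to every row, so take v ∝ r_1 × r_2 = ((-2)·(0) - (1)·(-2.3723), (1)·(-2) - (-4.3723)·(0), (-4.3723)·(-2.3723) - (-2)·(-2)) ≈ (2.3723, -2, 6.3723).
  Let u = (2.3723, -2, 6.3723).
  ||u|| = √((2.3723)² + (-2)² + (6.3723)²) = √(50.2337) ≈ 7.0876,  v_1 = u/||u|| ≈ (0.3347, -0.2822, 0.8991) (||v_1|| = 1).

λ_1 = 9.3723,  λ_2 = 8,  λ_3 = 3.6277;  v_1 ≈ (0.3347, -0.2822, 0.8991)


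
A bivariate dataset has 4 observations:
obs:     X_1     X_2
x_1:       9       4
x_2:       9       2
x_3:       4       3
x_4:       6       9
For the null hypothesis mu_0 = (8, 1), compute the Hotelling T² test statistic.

Step 1 — sample mean vector:
  mean(X_1) = (9 + 9 + 4 + 6) / 4 = 28/4 = 7
  mean(X_2) = (4 + 2 + 3 + 9) / 4 = 18/4 = 4.5
  x̄ = (7, 4.5),  deviation x̄ - mu_0 = (7, 4.5) - (8, 1) = (-1, 3.5).

Step 2 — sample covariance matrix, S[i,j] = (1/(n-1)) · Σ_k (x_{k,i} - mean_i) · (x_{k,j} - mean_j), divisor n-1 = 3:
  S[X_1,X_1] = ((2)·(2) + (2)·(2) + (-3)·(-3) + (-1)·(-1)) / 3 = 18/3 = 6
  S[X_1,X_2] = ((2)·(-0.5) + (2)·(-2.5) + (-3)·(-1.5) + (-1)·(4.5)) / 3 = -6/3 = -2
  S[X_2,X_2] = ((-0.5)·(-0.5) + (-2.5)·(-2.5) + (-1.5)·(-1.5) + (4.5)·(4.5)) / 3 = 29/3 = 9.6667
  S = [[6, -2],
 [-2, 9.6667]].

Step 3 — invert S. det(S) = 6·9.6667 - (-2)² = 54.
  S^{-1} = (1/det) · [[d, -b], [-b, a]] = [[0.179, 0.037],
 [0.037, 0.1111]].

Step 4 — quadratic form (x̄ - mu_0)^T · S^{-1} · (x̄ - mu_0):
  S^{-1} · (x̄ - mu_0) = (-0.0494, 0.3519),
  (x̄ - mu_0)^T · [...] = (-1)·(-0.0494) + (3.5)·(0.3519) = 1.2809.

Step 5 — scale by n: T² = 4 · 1.2809 = 5.1235.

T² ≈ 5.1235


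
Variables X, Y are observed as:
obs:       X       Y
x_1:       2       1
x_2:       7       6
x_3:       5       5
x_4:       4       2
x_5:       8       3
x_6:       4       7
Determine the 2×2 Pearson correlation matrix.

Step 1 — column means:
  mean(X) = (2 + 7 + 5 + 4 + 8 + 4) / 6 = 30/6 = 5
  mean(Y) = (1 + 6 + 5 + 2 + 3 + 7) / 6 = 24/6 = 4

Step 2 — sample variances and covariances s[i,j] = (1/(n-1)) · Σ_k (x_{k,i} - mean_i) · (x_{k,j} - mean_j), with n-1 = 5:
  s[X,X] = ((-3)·(-3) + (2)·(2) + (0)·(0) + (-1)·(-1) + (3)·(3) + (-1)·(-1)) / 5 = 24/5 = 4.8
  s[X,Y] = ((-3)·(-3) + (2)·(2) + (0)·(1) + (-1)·(-2) + (3)·(-1) + (-1)·(3)) / 5 = 9/5 = 1.8
  s[Y,Y] = ((-3)·(-3) + (2)·(2) + (1)·(1) + (-2)·(-2) + (-1)·(-1) + (3)·(3)) / 5 = 28/5 = 5.6
  Sample standard deviations s_i = √(s[i,i]):
  s(X) = √(4.8) = 2.1909
  s(Y) = √(5.6) = 2.3664

Step 3 — r_{ij} = s_{ij} / (s_i · s_j):
  r[X,X] = 1 (diagonal).
  r[X,Y] = 1.8 / (2.1909 · 2.3664) = 1.8 / 5.1846 = 0.3472
  r[Y,Y] = 1 (diagonal).

R is symmetric with unit diagonal. Assembling:

R = [[1, 0.3472],
 [0.3472, 1]]


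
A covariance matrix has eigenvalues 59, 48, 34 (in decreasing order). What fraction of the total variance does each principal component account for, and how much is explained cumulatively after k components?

Step 1 — total variance = trace(Sigma) = Σ λ_i = 59 + 48 + 34 = 141.

Step 2 — fraction explained by component i = λ_i / Σ λ:
  PC1: 59/141 = 0.4184
  PC2: 48/141 = 0.3404
  PC3: 34/141 = 0.2411

Step 3 — cumulative fraction after k components = (λ_1 + ... + λ_k) / Σ λ:
  k = 1: 59/141 = 0.4184
  k = 2: (59 + 48)/141 = 107/141 = 0.7589
  k = 3: (59 + 48 + 34)/141 = 141/141 = 1

Summary (fraction, with percent):

explained: PC1 0.4184 (41.84%), PC2 0.3404 (34.04%), PC3 0.2411 (24.11%);  cumulative: 0.4184, 0.7589, 1


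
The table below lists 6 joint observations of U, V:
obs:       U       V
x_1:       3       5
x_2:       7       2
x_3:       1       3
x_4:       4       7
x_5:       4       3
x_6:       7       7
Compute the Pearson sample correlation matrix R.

Step 1 — column means:
  mean(U) = (3 + 7 + 1 + 4 + 4 + 7) / 6 = 26/6 = 4.3333
  mean(V) = (5 + 2 + 3 + 7 + 3 + 7) / 6 = 27/6 = 4.5

Step 2 — sample variances and covariances s[i,j] = (1/(n-1)) · Σ_k (x_{k,i} - mean_i) · (x_{k,j} - mean_j), with n-1 = 5:
  s[U,U] = ((-1.3333)·(-1.3333) + (2.6667)·(2.6667) + (-3.3333)·(-3.3333) + (-0.3333)·(-0.3333) + (-0.3333)·(-0.3333) + (2.6667)·(2.6667)) / 5 = 27.3333/5 = 5.4667
  s[U,V] = ((-1.3333)·(0.5) + (2.6667)·(-2.5) + (-3.3333)·(-1.5) + (-0.3333)·(2.5) + (-0.3333)·(-1.5) + (2.6667)·(2.5)) / 5 = 4/5 = 0.8
  s[V,V] = ((0.5)·(0.5) + (-2.5)·(-2.5) + (-1.5)·(-1.5) + (2.5)·(2.5) + (-1.5)·(-1.5) + (2.5)·(2.5)) / 5 = 23.5/5 = 4.7
  Sample standard deviations s_i = √(s[i,i]):
  s(U) = √(5.4667) = 2.3381
  s(V) = √(4.7) = 2.1679

Step 3 — r_{ij} = s_{ij} / (s_i · s_j):
  r[U,U] = 1 (diagonal).
  r[U,V] = 0.8 / (2.3381 · 2.1679) = 0.8 / 5.0689 = 0.1578
  r[V,V] = 1 (diagonal).

R is symmetric with unit diagonal. Assembling:

R = [[1, 0.1578],
 [0.1578, 1]]


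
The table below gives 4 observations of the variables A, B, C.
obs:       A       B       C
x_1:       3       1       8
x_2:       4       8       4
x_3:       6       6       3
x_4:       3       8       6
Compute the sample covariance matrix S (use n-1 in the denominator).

Step 1 — column means:
  mean(A) = (3 + 4 + 6 + 3) / 4 = 16/4 = 4
  mean(B) = (1 + 8 + 6 + 8) / 4 = 23/4 = 5.75
  mean(C) = (8 + 4 + 3 + 6) / 4 = 21/4 = 5.25

Step 2 — sample covariance S[i,j] = (1/(n-1)) · Σ_k (x_{k,i} - mean_i) · (x_{k,j} - mean_j), with n-1 = 3.
  S[A,A] = ((-1)·(-1) + (0)·(0) + (2)·(2) + (-1)·(-1)) / 3 = 6/3 = 2
  S[A,B] = ((-1)·(-4.75) + (0)·(2.25) + (2)·(0.25) + (-1)·(2.25)) / 3 = 3/3 = 1
  S[A,C] = ((-1)·(2.75) + (0)·(-1.25) + (2)·(-2.25) + (-1)·(0.75)) / 3 = -8/3 = -2.6667
  S[B,B] = ((-4.75)·(-4.75) + (2.25)·(2.25) + (0.25)·(0.25) + (2.25)·(2.25)) / 3 = 32.75/3 = 10.9167
  S[B,C] = ((-4.75)·(2.75) + (2.25)·(-1.25) + (0.25)·(-2.25) + (2.25)·(0.75)) / 3 = -14.75/3 = -4.9167
  S[C,C] = ((2.75)·(2.75) + (-1.25)·(-1.25) + (-2.25)·(-2.25) + (0.75)·(0.75)) / 3 = 14.75/3 = 4.9167

S is symmetric (S[j,i] = S[i,j]). Assembling:

S = [[2, 1, -2.6667],
 [1, 10.9167, -4.9167],
 [-2.6667, -4.9167, 4.9167]]


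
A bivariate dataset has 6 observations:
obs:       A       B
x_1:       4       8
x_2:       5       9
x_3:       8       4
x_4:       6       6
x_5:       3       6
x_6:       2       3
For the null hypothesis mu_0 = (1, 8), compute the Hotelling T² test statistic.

Step 1 — sample mean vector:
  mean(A) = (4 + 5 + 8 + 6 + 3 + 2) / 6 = 28/6 = 4.6667
  mean(B) = (8 + 9 + 4 + 6 + 6 + 3) / 6 = 36/6 = 6
  x̄ = (4.6667, 6),  deviation x̄ - mu_0 = (4.6667, 6) - (1, 8) = (3.6667, -2).

Step 2 — sample covariance matrix, S[i,j] = (1/(n-1)) · Σ_k (x_{k,i} - mean_i) · (x_{k,j} - mean_j), divisor n-1 = 5:
  S[A,A] = ((-0.6667)·(-0.6667) + (0.3333)·(0.3333) + (3.3333)·(3.3333) + (1.3333)·(1.3333) + (-1.6667)·(-1.6667) + (-2.6667)·(-2.6667)) / 5 = 23.3333/5 = 4.6667
  S[A,B] = ((-0.6667)·(2) + (0.3333)·(3) + (3.3333)·(-2) + (1.3333)·(0) + (-1.6667)·(0) + (-2.6667)·(-3)) / 5 = 1/5 = 0.2
  S[B,B] = ((2)·(2) + (3)·(3) + (-2)·(-2) + (0)·(0) + (0)·(0) + (-3)·(-3)) / 5 = 26/5 = 5.2
  S = [[4.6667, 0.2],
 [0.2, 5.2]].

Step 3 — invert S. det(S) = 4.6667·5.2 - (0.2)² = 24.2267.
  S^{-1} = (1/det) · [[d, -b], [-b, a]] = [[0.2146, -0.0083],
 [-0.0083, 0.1926]].

Step 4 — quadratic form (x̄ - mu_0)^T · S^{-1} · (x̄ - mu_0):
  S^{-1} · (x̄ - mu_0) = (0.8035, -0.4155),
  (x̄ - mu_0)^T · [...] = (3.6667)·(0.8035) + (-2)·(-0.4155) = 3.7773.

Step 5 — scale by n: T² = 6 · 3.7773 = 22.6637.

T² ≈ 22.6637


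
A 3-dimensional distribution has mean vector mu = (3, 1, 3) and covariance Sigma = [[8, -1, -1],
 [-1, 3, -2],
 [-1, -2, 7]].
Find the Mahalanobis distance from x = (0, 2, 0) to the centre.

Step 1 — centre the observation: (x - mu) = (-3, 1, -3).

Step 2 — invert Sigma (cofactor / det for 3×3, or solve directly):
  Sigma^{-1} = [[0.1393, 0.0738, 0.041],
 [0.0738, 0.4508, 0.1393],
 [0.041, 0.1393, 0.1885]].

Step 3 — form the quadratic (x - mu)^T · Sigma^{-1} · (x - mu):
  Sigma^{-1} · (x - mu) = (-0.4672, -0.1885, -0.5492).
  (x - mu)^T · [Sigma^{-1} · (x - mu)] = (-3)·(-0.4672) + (1)·(-0.1885) + (-3)·(-0.5492) = 2.8607.

Step 4 — take square root: d = √(2.8607) ≈ 1.6913.

d(x, mu) = √(2.8607) ≈ 1.6913


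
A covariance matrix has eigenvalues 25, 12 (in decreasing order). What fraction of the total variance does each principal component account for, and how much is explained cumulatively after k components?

Step 1 — total variance = trace(Sigma) = Σ λ_i = 25 + 12 = 37.

Step 2 — fraction explained by component i = λ_i / Σ λ:
  PC1: 25/37 = 0.6757
  PC2: 12/37 = 0.3243

Step 3 — cumulative fraction after k components = (λ_1 + ... + λ_k) / Σ λ:
  k = 1: 25/37 = 0.6757
  k = 2: (25 + 12)/37 = 37/37 = 1

Summary (fraction, with percent):

explained: PC1 0.6757 (67.57%), PC2 0.3243 (32.43%);  cumulative: 0.6757, 1


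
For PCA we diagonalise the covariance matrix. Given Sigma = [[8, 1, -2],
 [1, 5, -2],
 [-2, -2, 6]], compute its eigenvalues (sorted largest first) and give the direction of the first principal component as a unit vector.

Step 1 — characteristic polynomial p(λ) = det(λI - Sigma) = λ³ - tr·λ² + c_1·λ - det, where tr = trace, c_1 = sum of the principal 2×2 minors, det = det(Sigma):
  tr = 8 + 5 + 6 = 19,
  c_1 = (8·5 - (1)²) + (8·6 - (-2)²) + (5·6 - (-2)²) = 39 + 44 + 26 = 109,
  det = 8·(5·6 - (-2)²) - (1)·((1)·6 - (-2)·(-2)) + (-2)·((1)·(-2) - 5·(-2)) = 8·(26) - (1)·(2) + (-2)·(8) = 190.
  So p(λ) = λ³ - 19λ² + 109λ - 190.
Step 2 — look for an integer root (rational root theorem: any rational root is an integer divisor of 190). Testing λ = 10:
  p(10) = 1000 - 1900 + 1090 - 190 = 0  ✓
  Dividing out (λ - 10): p(λ) = (λ - 10)(λ² - 9λ + 19).
Step 3 — remaining eigenvalues from the quadratic λ² - 9λ + 19 = 0:
  Δ = 9² - 4·19 = 81 - 76 = 5,  λ = (9 ± √5)/2 = (9 ± 2.2361)/2 ≈ 5.618 or 3.382.
  Sorted: λ_1 = 10,  λ_2 = 5.618,  λ_3 = 3.382  (check: sum = 19 = tr ✓).

Step 4 — unit eigenvector for λ_1 = 10: v spans the null space of (Sigma - λ_1 I), whose rows are
  r_1 = (-2, 1, -2),  r_2 = (1, -5, -2),  r_3 = (-2, -2, -4).
  v is orthogonal to every row, so take v ∝ r_1 × r_2 = ((1)·(-2) - (-2)·(-5), (-2)·(1) - (-2)·(-2), (-2)·(-5) - (1)·(1)) = (-12, -6, 9).
  Rescale (divide by 3; multiply by -1 so the first nonzero entry is positive): u = (4, 2, -3).
  ||u|| = √((4)² + (2)² + (-3)²) = √(29) ≈ 5.3852,  v_1 = u/||u|| ≈ (0.7428, 0.3714, -0.5571) (||v_1|| = 1).

λ_1 = 10,  λ_2 = 5.618,  λ_3 = 3.382;  v_1 ≈ (0.7428, 0.3714, -0.5571)


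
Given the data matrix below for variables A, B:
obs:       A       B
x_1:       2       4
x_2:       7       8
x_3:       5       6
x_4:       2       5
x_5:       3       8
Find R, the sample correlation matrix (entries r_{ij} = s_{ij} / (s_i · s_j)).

Step 1 — column means:
  mean(A) = (2 + 7 + 5 + 2 + 3) / 5 = 19/5 = 3.8
  mean(B) = (4 + 8 + 6 + 5 + 8) / 5 = 31/5 = 6.2

Step 2 — sample variances and covariances s[i,j] = (1/(n-1)) · Σ_k (x_{k,i} - mean_i) · (x_{k,j} - mean_j), with n-1 = 4:
  s[A,A] = ((-1.8)·(-1.8) + (3.2)·(3.2) + (1.2)·(1.2) + (-1.8)·(-1.8) + (-0.8)·(-0.8)) / 4 = 18.8/4 = 4.7
  s[A,B] = ((-1.8)·(-2.2) + (3.2)·(1.8) + (1.2)·(-0.2) + (-1.8)·(-1.2) + (-0.8)·(1.8)) / 4 = 10.2/4 = 2.55
  s[B,B] = ((-2.2)·(-2.2) + (1.8)·(1.8) + (-0.2)·(-0.2) + (-1.2)·(-1.2) + (1.8)·(1.8)) / 4 = 12.8/4 = 3.2
  Sample standard deviations s_i = √(s[i,i]):
  s(A) = √(4.7) = 2.1679
  s(B) = √(3.2) = 1.7889

Step 3 — r_{ij} = s_{ij} / (s_i · s_j):
  r[A,A] = 1 (diagonal).
  r[A,B] = 2.55 / (2.1679 · 1.7889) = 2.55 / 3.8781 = 0.6575
  r[B,B] = 1 (diagonal).

R is symmetric with unit diagonal. Assembling:

R = [[1, 0.6575],
 [0.6575, 1]]


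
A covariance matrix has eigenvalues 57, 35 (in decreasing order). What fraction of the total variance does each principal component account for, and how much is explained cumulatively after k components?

Step 1 — total variance = trace(Sigma) = Σ λ_i = 57 + 35 = 92.

Step 2 — fraction explained by component i = λ_i / Σ λ:
  PC1: 57/92 = 0.6196
  PC2: 35/92 = 0.3804

Step 3 — cumulative fraction after k components = (λ_1 + ... + λ_k) / Σ λ:
  k = 1: 57/92 = 0.6196
  k = 2: (57 + 35)/92 = 92/92 = 1

Summary (fraction, with percent):

explained: PC1 0.6196 (61.96%), PC2 0.3804 (38.04%);  cumulative: 0.6196, 1


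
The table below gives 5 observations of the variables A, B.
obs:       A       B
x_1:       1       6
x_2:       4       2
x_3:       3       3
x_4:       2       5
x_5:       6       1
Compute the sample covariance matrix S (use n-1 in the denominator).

Step 1 — column means:
  mean(A) = (1 + 4 + 3 + 2 + 6) / 5 = 16/5 = 3.2
  mean(B) = (6 + 2 + 3 + 5 + 1) / 5 = 17/5 = 3.4

Step 2 — sample covariance S[i,j] = (1/(n-1)) · Σ_k (x_{k,i} - mean_i) · (x_{k,j} - mean_j), with n-1 = 4.
  S[A,A] = ((-2.2)·(-2.2) + (0.8)·(0.8) + (-0.2)·(-0.2) + (-1.2)·(-1.2) + (2.8)·(2.8)) / 4 = 14.8/4 = 3.7
  S[A,B] = ((-2.2)·(2.6) + (0.8)·(-1.4) + (-0.2)·(-0.4) + (-1.2)·(1.6) + (2.8)·(-2.4)) / 4 = -15.4/4 = -3.85
  S[B,B] = ((2.6)·(2.6) + (-1.4)·(-1.4) + (-0.4)·(-0.4) + (1.6)·(1.6) + (-2.4)·(-2.4)) / 4 = 17.2/4 = 4.3

S is symmetric (S[j,i] = S[i,j]). Assembling:

S = [[3.7, -3.85],
 [-3.85, 4.3]]
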